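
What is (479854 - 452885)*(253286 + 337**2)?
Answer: 9893712495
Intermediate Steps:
(479854 - 452885)*(253286 + 337**2) = 26969*(253286 + 113569) = 26969*366855 = 9893712495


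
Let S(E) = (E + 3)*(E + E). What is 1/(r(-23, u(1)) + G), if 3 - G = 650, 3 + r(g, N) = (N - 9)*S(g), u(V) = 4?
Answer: -1/5250 ≈ -0.00019048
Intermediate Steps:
S(E) = 2*E*(3 + E) (S(E) = (3 + E)*(2*E) = 2*E*(3 + E))
r(g, N) = -3 + 2*g*(-9 + N)*(3 + g) (r(g, N) = -3 + (N - 9)*(2*g*(3 + g)) = -3 + (-9 + N)*(2*g*(3 + g)) = -3 + 2*g*(-9 + N)*(3 + g))
G = -647 (G = 3 - 1*650 = 3 - 650 = -647)
1/(r(-23, u(1)) + G) = 1/((-3 - 18*(-23)*(3 - 23) + 2*4*(-23)*(3 - 23)) - 647) = 1/((-3 - 18*(-23)*(-20) + 2*4*(-23)*(-20)) - 647) = 1/((-3 - 8280 + 3680) - 647) = 1/(-4603 - 647) = 1/(-5250) = -1/5250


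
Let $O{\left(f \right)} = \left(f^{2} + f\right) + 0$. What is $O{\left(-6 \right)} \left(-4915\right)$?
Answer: $-147450$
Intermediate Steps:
$O{\left(f \right)} = f + f^{2}$ ($O{\left(f \right)} = \left(f + f^{2}\right) + 0 = f + f^{2}$)
$O{\left(-6 \right)} \left(-4915\right) = - 6 \left(1 - 6\right) \left(-4915\right) = \left(-6\right) \left(-5\right) \left(-4915\right) = 30 \left(-4915\right) = -147450$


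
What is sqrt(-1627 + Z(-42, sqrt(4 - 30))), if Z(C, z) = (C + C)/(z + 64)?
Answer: sqrt((-104212 - 1627*I*sqrt(26))/(64 + I*sqrt(26))) ≈ 0.0013 + 40.352*I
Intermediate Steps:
Z(C, z) = 2*C/(64 + z) (Z(C, z) = (2*C)/(64 + z) = 2*C/(64 + z))
sqrt(-1627 + Z(-42, sqrt(4 - 30))) = sqrt(-1627 + 2*(-42)/(64 + sqrt(4 - 30))) = sqrt(-1627 + 2*(-42)/(64 + sqrt(-26))) = sqrt(-1627 + 2*(-42)/(64 + I*sqrt(26))) = sqrt(-1627 - 84/(64 + I*sqrt(26)))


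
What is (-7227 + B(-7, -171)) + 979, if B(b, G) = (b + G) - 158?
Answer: -6584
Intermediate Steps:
B(b, G) = -158 + G + b (B(b, G) = (G + b) - 158 = -158 + G + b)
(-7227 + B(-7, -171)) + 979 = (-7227 + (-158 - 171 - 7)) + 979 = (-7227 - 336) + 979 = -7563 + 979 = -6584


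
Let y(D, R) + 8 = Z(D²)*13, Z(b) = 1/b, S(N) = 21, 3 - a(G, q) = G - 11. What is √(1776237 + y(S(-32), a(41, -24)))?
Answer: √783317002/21 ≈ 1332.8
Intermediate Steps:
a(G, q) = 14 - G (a(G, q) = 3 - (G - 11) = 3 - (-11 + G) = 3 + (11 - G) = 14 - G)
y(D, R) = -8 + 13/D²
√(1776237 + y(S(-32), a(41, -24))) = √(1776237 + (-8 + 13/21²)) = √(1776237 + (-8 + 13*(1/441))) = √(1776237 + (-8 + 13/441)) = √(1776237 - 3515/441) = √(783317002/441) = √783317002/21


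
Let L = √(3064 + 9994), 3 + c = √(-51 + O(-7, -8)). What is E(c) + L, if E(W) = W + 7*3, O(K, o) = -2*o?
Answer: 18 + √13058 + I*√35 ≈ 132.27 + 5.9161*I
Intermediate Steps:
c = -3 + I*√35 (c = -3 + √(-51 - 2*(-8)) = -3 + √(-51 + 16) = -3 + √(-35) = -3 + I*√35 ≈ -3.0 + 5.9161*I)
E(W) = 21 + W (E(W) = W + 21 = 21 + W)
L = √13058 ≈ 114.27
E(c) + L = (21 + (-3 + I*√35)) + √13058 = (18 + I*√35) + √13058 = 18 + √13058 + I*√35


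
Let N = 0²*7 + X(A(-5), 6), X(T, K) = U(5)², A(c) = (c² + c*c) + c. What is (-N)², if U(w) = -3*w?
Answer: 50625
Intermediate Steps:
A(c) = c + 2*c² (A(c) = (c² + c²) + c = 2*c² + c = c + 2*c²)
X(T, K) = 225 (X(T, K) = (-3*5)² = (-15)² = 225)
N = 225 (N = 0²*7 + 225 = 0*7 + 225 = 0 + 225 = 225)
(-N)² = (-1*225)² = (-225)² = 50625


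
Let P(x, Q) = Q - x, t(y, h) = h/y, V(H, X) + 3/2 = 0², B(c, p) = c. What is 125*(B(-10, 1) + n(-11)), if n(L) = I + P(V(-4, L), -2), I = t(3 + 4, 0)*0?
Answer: -2625/2 ≈ -1312.5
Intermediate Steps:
V(H, X) = -3/2 (V(H, X) = -3/2 + 0² = -3/2 + 0 = -3/2)
I = 0 (I = (0/(3 + 4))*0 = (0/7)*0 = (0*(⅐))*0 = 0*0 = 0)
n(L) = -½ (n(L) = 0 + (-2 - 1*(-3/2)) = 0 + (-2 + 3/2) = 0 - ½ = -½)
125*(B(-10, 1) + n(-11)) = 125*(-10 - ½) = 125*(-21/2) = -2625/2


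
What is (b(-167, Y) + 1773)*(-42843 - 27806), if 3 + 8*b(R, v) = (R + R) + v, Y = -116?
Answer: -970081419/8 ≈ -1.2126e+8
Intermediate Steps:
b(R, v) = -3/8 + R/4 + v/8 (b(R, v) = -3/8 + ((R + R) + v)/8 = -3/8 + (2*R + v)/8 = -3/8 + (v + 2*R)/8 = -3/8 + (R/4 + v/8) = -3/8 + R/4 + v/8)
(b(-167, Y) + 1773)*(-42843 - 27806) = ((-3/8 + (¼)*(-167) + (⅛)*(-116)) + 1773)*(-42843 - 27806) = ((-3/8 - 167/4 - 29/2) + 1773)*(-70649) = (-453/8 + 1773)*(-70649) = (13731/8)*(-70649) = -970081419/8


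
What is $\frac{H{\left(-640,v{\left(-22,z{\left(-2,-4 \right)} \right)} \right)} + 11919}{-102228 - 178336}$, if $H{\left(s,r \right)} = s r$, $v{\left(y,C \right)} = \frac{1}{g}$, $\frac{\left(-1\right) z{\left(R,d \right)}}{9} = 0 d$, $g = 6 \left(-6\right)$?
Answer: $- \frac{107431}{2525076} \approx -0.042546$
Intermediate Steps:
$g = -36$
$z{\left(R,d \right)} = 0$ ($z{\left(R,d \right)} = - 9 \cdot 0 d = \left(-9\right) 0 = 0$)
$v{\left(y,C \right)} = - \frac{1}{36}$ ($v{\left(y,C \right)} = \frac{1}{-36} = - \frac{1}{36}$)
$H{\left(s,r \right)} = r s$
$\frac{H{\left(-640,v{\left(-22,z{\left(-2,-4 \right)} \right)} \right)} + 11919}{-102228 - 178336} = \frac{\left(- \frac{1}{36}\right) \left(-640\right) + 11919}{-102228 - 178336} = \frac{\frac{160}{9} + 11919}{-280564} = \frac{107431}{9} \left(- \frac{1}{280564}\right) = - \frac{107431}{2525076}$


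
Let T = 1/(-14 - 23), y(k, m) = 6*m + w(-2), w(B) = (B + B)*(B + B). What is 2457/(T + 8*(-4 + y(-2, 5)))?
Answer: 90909/12431 ≈ 7.3131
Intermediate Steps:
w(B) = 4*B² (w(B) = (2*B)*(2*B) = 4*B²)
y(k, m) = 16 + 6*m (y(k, m) = 6*m + 4*(-2)² = 6*m + 4*4 = 6*m + 16 = 16 + 6*m)
T = -1/37 (T = 1/(-37) = -1/37 ≈ -0.027027)
2457/(T + 8*(-4 + y(-2, 5))) = 2457/(-1/37 + 8*(-4 + (16 + 6*5))) = 2457/(-1/37 + 8*(-4 + (16 + 30))) = 2457/(-1/37 + 8*(-4 + 46)) = 2457/(-1/37 + 8*42) = 2457/(-1/37 + 336) = 2457/(12431/37) = 2457*(37/12431) = 90909/12431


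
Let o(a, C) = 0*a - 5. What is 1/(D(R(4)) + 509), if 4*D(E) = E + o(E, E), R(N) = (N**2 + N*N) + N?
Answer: 4/2067 ≈ 0.0019352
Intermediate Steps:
o(a, C) = -5 (o(a, C) = 0 - 5 = -5)
R(N) = N + 2*N**2 (R(N) = (N**2 + N**2) + N = 2*N**2 + N = N + 2*N**2)
D(E) = -5/4 + E/4 (D(E) = (E - 5)/4 = (-5 + E)/4 = -5/4 + E/4)
1/(D(R(4)) + 509) = 1/((-5/4 + (4*(1 + 2*4))/4) + 509) = 1/((-5/4 + (4*(1 + 8))/4) + 509) = 1/((-5/4 + (4*9)/4) + 509) = 1/((-5/4 + (1/4)*36) + 509) = 1/((-5/4 + 9) + 509) = 1/(31/4 + 509) = 1/(2067/4) = 4/2067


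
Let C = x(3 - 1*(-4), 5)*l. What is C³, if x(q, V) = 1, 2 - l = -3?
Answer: 125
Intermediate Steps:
l = 5 (l = 2 - 1*(-3) = 2 + 3 = 5)
C = 5 (C = 1*5 = 5)
C³ = 5³ = 125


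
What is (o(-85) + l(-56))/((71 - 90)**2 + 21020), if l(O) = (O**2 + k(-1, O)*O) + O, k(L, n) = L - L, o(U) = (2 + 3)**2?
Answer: 1035/7127 ≈ 0.14522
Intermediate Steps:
o(U) = 25 (o(U) = 5**2 = 25)
k(L, n) = 0
l(O) = O + O**2 (l(O) = (O**2 + 0*O) + O = (O**2 + 0) + O = O**2 + O = O + O**2)
(o(-85) + l(-56))/((71 - 90)**2 + 21020) = (25 - 56*(1 - 56))/((71 - 90)**2 + 21020) = (25 - 56*(-55))/((-19)**2 + 21020) = (25 + 3080)/(361 + 21020) = 3105/21381 = 3105*(1/21381) = 1035/7127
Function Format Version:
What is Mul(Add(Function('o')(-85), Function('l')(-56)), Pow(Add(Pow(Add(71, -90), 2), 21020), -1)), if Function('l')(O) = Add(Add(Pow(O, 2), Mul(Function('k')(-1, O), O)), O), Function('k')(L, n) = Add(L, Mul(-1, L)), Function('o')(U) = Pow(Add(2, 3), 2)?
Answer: Rational(1035, 7127) ≈ 0.14522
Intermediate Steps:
Function('o')(U) = 25 (Function('o')(U) = Pow(5, 2) = 25)
Function('k')(L, n) = 0
Function('l')(O) = Add(O, Pow(O, 2)) (Function('l')(O) = Add(Add(Pow(O, 2), Mul(0, O)), O) = Add(Add(Pow(O, 2), 0), O) = Add(Pow(O, 2), O) = Add(O, Pow(O, 2)))
Mul(Add(Function('o')(-85), Function('l')(-56)), Pow(Add(Pow(Add(71, -90), 2), 21020), -1)) = Mul(Add(25, Mul(-56, Add(1, -56))), Pow(Add(Pow(Add(71, -90), 2), 21020), -1)) = Mul(Add(25, Mul(-56, -55)), Pow(Add(Pow(-19, 2), 21020), -1)) = Mul(Add(25, 3080), Pow(Add(361, 21020), -1)) = Mul(3105, Pow(21381, -1)) = Mul(3105, Rational(1, 21381)) = Rational(1035, 7127)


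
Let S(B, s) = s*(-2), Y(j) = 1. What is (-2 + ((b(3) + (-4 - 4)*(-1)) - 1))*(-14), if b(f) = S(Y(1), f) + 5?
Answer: -56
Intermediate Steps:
S(B, s) = -2*s
b(f) = 5 - 2*f (b(f) = -2*f + 5 = 5 - 2*f)
(-2 + ((b(3) + (-4 - 4)*(-1)) - 1))*(-14) = (-2 + (((5 - 2*3) + (-4 - 4)*(-1)) - 1))*(-14) = (-2 + (((5 - 6) - 8*(-1)) - 1))*(-14) = (-2 + ((-1 + 8) - 1))*(-14) = (-2 + (7 - 1))*(-14) = (-2 + 6)*(-14) = 4*(-14) = -56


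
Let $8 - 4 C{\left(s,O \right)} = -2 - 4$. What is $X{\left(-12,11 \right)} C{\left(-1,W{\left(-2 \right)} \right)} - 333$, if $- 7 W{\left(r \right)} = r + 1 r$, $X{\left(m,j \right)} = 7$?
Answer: $- \frac{617}{2} \approx -308.5$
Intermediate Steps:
$W{\left(r \right)} = - \frac{2 r}{7}$ ($W{\left(r \right)} = - \frac{r + 1 r}{7} = - \frac{r + r}{7} = - \frac{2 r}{7}$)
$C{\left(s,O \right)} = \frac{7}{2}$ ($C{\left(s,O \right)} = 2 - \frac{-2 - 4}{4} = 2 - - \frac{3}{2} = 2 + \frac{3}{2} = \frac{7}{2}$)
$X{\left(-12,11 \right)} C{\left(-1,W{\left(-2 \right)} \right)} - 333 = 7 \cdot \frac{7}{2} - 333 = \frac{49}{2} - 333 = - \frac{617}{2}$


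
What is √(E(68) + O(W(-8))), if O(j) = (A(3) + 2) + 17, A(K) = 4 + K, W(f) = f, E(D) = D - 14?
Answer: 4*√5 ≈ 8.9443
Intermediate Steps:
E(D) = -14 + D
O(j) = 26 (O(j) = ((4 + 3) + 2) + 17 = (7 + 2) + 17 = 9 + 17 = 26)
√(E(68) + O(W(-8))) = √((-14 + 68) + 26) = √(54 + 26) = √80 = 4*√5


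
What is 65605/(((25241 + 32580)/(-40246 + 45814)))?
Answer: 365288640/57821 ≈ 6317.6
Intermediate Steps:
65605/(((25241 + 32580)/(-40246 + 45814))) = 65605/((57821/5568)) = 65605/((57821*(1/5568))) = 65605/(57821/5568) = 65605*(5568/57821) = 365288640/57821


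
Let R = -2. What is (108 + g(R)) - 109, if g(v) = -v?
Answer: 1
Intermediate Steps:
(108 + g(R)) - 109 = (108 - 1*(-2)) - 109 = (108 + 2) - 109 = 110 - 109 = 1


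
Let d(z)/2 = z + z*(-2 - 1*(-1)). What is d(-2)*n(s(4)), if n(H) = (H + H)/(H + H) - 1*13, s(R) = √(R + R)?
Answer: 0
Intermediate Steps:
d(z) = 0 (d(z) = 2*(z + z*(-2 - 1*(-1))) = 2*(z + z*(-2 + 1)) = 2*(z + z*(-1)) = 2*(z - z) = 2*0 = 0)
s(R) = √2*√R (s(R) = √(2*R) = √2*√R)
n(H) = -12 (n(H) = (2*H)/((2*H)) - 13 = (2*H)*(1/(2*H)) - 13 = 1 - 13 = -12)
d(-2)*n(s(4)) = 0*(-12) = 0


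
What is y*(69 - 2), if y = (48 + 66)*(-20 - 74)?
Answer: -717972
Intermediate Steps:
y = -10716 (y = 114*(-94) = -10716)
y*(69 - 2) = -10716*(69 - 2) = -10716*67 = -717972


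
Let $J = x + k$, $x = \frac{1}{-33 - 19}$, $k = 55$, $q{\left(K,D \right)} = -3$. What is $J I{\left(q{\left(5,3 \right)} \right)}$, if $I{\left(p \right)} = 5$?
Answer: $\frac{14295}{52} \approx 274.9$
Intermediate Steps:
$x = - \frac{1}{52}$ ($x = \frac{1}{-52} = - \frac{1}{52} \approx -0.019231$)
$J = \frac{2859}{52}$ ($J = - \frac{1}{52} + 55 = \frac{2859}{52} \approx 54.981$)
$J I{\left(q{\left(5,3 \right)} \right)} = \frac{2859}{52} \cdot 5 = \frac{14295}{52}$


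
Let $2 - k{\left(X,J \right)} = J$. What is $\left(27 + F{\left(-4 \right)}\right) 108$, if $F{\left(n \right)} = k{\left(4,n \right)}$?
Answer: $3564$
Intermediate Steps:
$k{\left(X,J \right)} = 2 - J$
$F{\left(n \right)} = 2 - n$
$\left(27 + F{\left(-4 \right)}\right) 108 = \left(27 + \left(2 - -4\right)\right) 108 = \left(27 + \left(2 + 4\right)\right) 108 = \left(27 + 6\right) 108 = 33 \cdot 108 = 3564$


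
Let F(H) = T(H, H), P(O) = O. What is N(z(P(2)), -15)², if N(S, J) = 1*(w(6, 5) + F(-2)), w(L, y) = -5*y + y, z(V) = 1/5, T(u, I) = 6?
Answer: 196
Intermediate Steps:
F(H) = 6
z(V) = ⅕
w(L, y) = -4*y
N(S, J) = -14 (N(S, J) = 1*(-4*5 + 6) = 1*(-20 + 6) = 1*(-14) = -14)
N(z(P(2)), -15)² = (-14)² = 196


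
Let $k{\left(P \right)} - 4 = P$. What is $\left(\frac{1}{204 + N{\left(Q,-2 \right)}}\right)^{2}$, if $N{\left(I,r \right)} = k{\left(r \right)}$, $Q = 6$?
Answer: $\frac{1}{42436} \approx 2.3565 \cdot 10^{-5}$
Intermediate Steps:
$k{\left(P \right)} = 4 + P$
$N{\left(I,r \right)} = 4 + r$
$\left(\frac{1}{204 + N{\left(Q,-2 \right)}}\right)^{2} = \left(\frac{1}{204 + \left(4 - 2\right)}\right)^{2} = \left(\frac{1}{204 + 2}\right)^{2} = \left(\frac{1}{206}\right)^{2} = \frac{1}{42436}$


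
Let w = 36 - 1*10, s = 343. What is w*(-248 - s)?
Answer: -15366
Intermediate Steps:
w = 26 (w = 36 - 10 = 26)
w*(-248 - s) = 26*(-248 - 1*343) = 26*(-248 - 343) = 26*(-591) = -15366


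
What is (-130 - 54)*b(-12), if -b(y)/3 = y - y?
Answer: 0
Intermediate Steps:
b(y) = 0 (b(y) = -3*(y - y) = -3*0 = 0)
(-130 - 54)*b(-12) = (-130 - 54)*0 = -184*0 = 0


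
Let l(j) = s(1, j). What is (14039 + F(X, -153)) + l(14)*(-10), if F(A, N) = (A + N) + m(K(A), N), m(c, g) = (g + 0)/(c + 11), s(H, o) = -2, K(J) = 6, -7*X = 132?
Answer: 97147/7 ≈ 13878.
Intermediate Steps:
X = -132/7 (X = -⅐*132 = -132/7 ≈ -18.857)
l(j) = -2
m(c, g) = g/(11 + c)
F(A, N) = A + 18*N/17 (F(A, N) = (A + N) + N/(11 + 6) = (A + N) + N/17 = A + 18*N/17)
(14039 + F(X, -153)) + l(14)*(-10) = (14039 + (-132/7 + (18/17)*(-153))) - 2*(-10) = (14039 + (-132/7 - 162)) + 20 = (14039 - 1266/7) + 20 = 97007/7 + 20 = 97147/7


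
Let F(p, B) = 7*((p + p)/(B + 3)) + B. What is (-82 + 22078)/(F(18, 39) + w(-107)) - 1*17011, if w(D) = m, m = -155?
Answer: -946603/55 ≈ -17211.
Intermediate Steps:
w(D) = -155
F(p, B) = B + 14*p/(3 + B) (F(p, B) = 7*((2*p)/(3 + B)) + B = 7*(2*p/(3 + B)) + B = 14*p/(3 + B) + B = B + 14*p/(3 + B))
(-82 + 22078)/(F(18, 39) + w(-107)) - 1*17011 = (-82 + 22078)/((39**2 + 3*39 + 14*18)/(3 + 39) - 155) - 1*17011 = 21996/((1521 + 117 + 252)/42 - 155) - 17011 = 21996/((1/42)*1890 - 155) - 17011 = 21996/(45 - 155) - 17011 = 21996/(-110) - 17011 = 21996*(-1/110) - 17011 = -10998/55 - 17011 = -946603/55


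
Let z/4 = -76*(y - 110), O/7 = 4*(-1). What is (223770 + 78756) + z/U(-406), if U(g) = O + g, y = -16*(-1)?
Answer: 65633854/217 ≈ 3.0246e+5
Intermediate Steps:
O = -28 (O = 7*(4*(-1)) = 7*(-4) = -28)
y = 16
U(g) = -28 + g
z = 28576 (z = 4*(-76*(16 - 110)) = 4*(-76*(-94)) = 4*7144 = 28576)
(223770 + 78756) + z/U(-406) = (223770 + 78756) + 28576/(-28 - 406) = 302526 + 28576/(-434) = 302526 + 28576*(-1/434) = 302526 - 14288/217 = 65633854/217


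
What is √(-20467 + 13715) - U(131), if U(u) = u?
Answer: -131 + 4*I*√422 ≈ -131.0 + 82.171*I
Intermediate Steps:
√(-20467 + 13715) - U(131) = √(-20467 + 13715) - 1*131 = √(-6752) - 131 = 4*I*√422 - 131 = -131 + 4*I*√422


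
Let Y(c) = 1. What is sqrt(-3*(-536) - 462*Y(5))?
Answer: sqrt(1146) ≈ 33.853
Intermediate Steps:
sqrt(-3*(-536) - 462*Y(5)) = sqrt(-3*(-536) - 462*1) = sqrt(1608 - 462) = sqrt(1146)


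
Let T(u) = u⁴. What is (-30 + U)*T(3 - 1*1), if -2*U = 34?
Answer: -752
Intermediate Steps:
U = -17 (U = -½*34 = -17)
(-30 + U)*T(3 - 1*1) = (-30 - 17)*(3 - 1*1)⁴ = -47*(3 - 1)⁴ = -47*2⁴ = -47*16 = -752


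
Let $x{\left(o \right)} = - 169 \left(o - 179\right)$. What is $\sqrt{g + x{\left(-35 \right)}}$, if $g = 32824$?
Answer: $\sqrt{68990} \approx 262.66$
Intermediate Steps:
$x{\left(o \right)} = 30251 - 169 o$ ($x{\left(o \right)} = - 169 \left(-179 + o\right) = 30251 - 169 o$)
$\sqrt{g + x{\left(-35 \right)}} = \sqrt{32824 + \left(30251 - -5915\right)} = \sqrt{32824 + \left(30251 + 5915\right)} = \sqrt{32824 + 36166} = \sqrt{68990}$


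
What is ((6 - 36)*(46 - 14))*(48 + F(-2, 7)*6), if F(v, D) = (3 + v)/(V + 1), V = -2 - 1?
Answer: -43200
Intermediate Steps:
V = -3
F(v, D) = -3/2 - v/2 (F(v, D) = (3 + v)/(-3 + 1) = (3 + v)/(-2) = (3 + v)*(-½) = -3/2 - v/2)
((6 - 36)*(46 - 14))*(48 + F(-2, 7)*6) = ((6 - 36)*(46 - 14))*(48 + (-3/2 - ½*(-2))*6) = (-30*32)*(48 + (-3/2 + 1)*6) = -960*(48 - ½*6) = -960*(48 - 3) = -960*45 = -43200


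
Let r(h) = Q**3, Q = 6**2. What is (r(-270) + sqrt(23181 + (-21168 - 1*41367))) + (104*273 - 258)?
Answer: 74790 + I*sqrt(39354) ≈ 74790.0 + 198.38*I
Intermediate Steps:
Q = 36
r(h) = 46656 (r(h) = 36**3 = 46656)
(r(-270) + sqrt(23181 + (-21168 - 1*41367))) + (104*273 - 258) = (46656 + sqrt(23181 + (-21168 - 1*41367))) + (104*273 - 258) = (46656 + sqrt(23181 + (-21168 - 41367))) + (28392 - 258) = (46656 + sqrt(23181 - 62535)) + 28134 = (46656 + sqrt(-39354)) + 28134 = (46656 + I*sqrt(39354)) + 28134 = 74790 + I*sqrt(39354)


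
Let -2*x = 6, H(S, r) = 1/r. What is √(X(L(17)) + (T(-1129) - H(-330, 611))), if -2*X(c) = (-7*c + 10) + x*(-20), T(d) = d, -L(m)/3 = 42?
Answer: 4*I*√37448801/611 ≈ 40.063*I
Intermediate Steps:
x = -3 (x = -½*6 = -3)
L(m) = -126 (L(m) = -3*42 = -126)
X(c) = -35 + 7*c/2 (X(c) = -((-7*c + 10) - 3*(-20))/2 = -((10 - 7*c) + 60)/2 = -(70 - 7*c)/2 = -35 + 7*c/2)
√(X(L(17)) + (T(-1129) - H(-330, 611))) = √((-35 + (7/2)*(-126)) + (-1129 - 1/611)) = √((-35 - 441) + (-1129 - 1*1/611)) = √(-476 + (-1129 - 1/611)) = √(-476 - 689820/611) = √(-980656/611) = 4*I*√37448801/611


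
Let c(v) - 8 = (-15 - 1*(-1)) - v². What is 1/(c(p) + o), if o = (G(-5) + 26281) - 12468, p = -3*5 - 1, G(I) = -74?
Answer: 1/13477 ≈ 7.4200e-5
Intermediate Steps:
p = -16 (p = -15 - 1 = -16)
c(v) = -6 - v² (c(v) = 8 + ((-15 - 1*(-1)) - v²) = 8 + ((-15 + 1) - v²) = 8 + (-14 - v²) = -6 - v²)
o = 13739 (o = (-74 + 26281) - 12468 = 26207 - 12468 = 13739)
1/(c(p) + o) = 1/((-6 - 1*(-16)²) + 13739) = 1/((-6 - 1*256) + 13739) = 1/((-6 - 256) + 13739) = 1/(-262 + 13739) = 1/13477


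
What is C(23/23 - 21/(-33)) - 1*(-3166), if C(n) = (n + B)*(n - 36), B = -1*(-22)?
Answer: 284806/121 ≈ 2353.8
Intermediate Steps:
B = 22
C(n) = (-36 + n)*(22 + n) (C(n) = (n + 22)*(n - 36) = (22 + n)*(-36 + n) = (-36 + n)*(22 + n))
C(23/23 - 21/(-33)) - 1*(-3166) = (-792 + (23/23 - 21/(-33))² - 14*(23/23 - 21/(-33))) - 1*(-3166) = (-792 + (23*(1/23) - 21*(-1/33))² - 14*(23*(1/23) - 21*(-1/33))) + 3166 = (-792 + (1 + 7/11)² - 14*(1 + 7/11)) + 3166 = (-792 + (18/11)² - 14*18/11) + 3166 = (-792 + 324/121 - 252/11) + 3166 = -98280/121 + 3166 = 284806/121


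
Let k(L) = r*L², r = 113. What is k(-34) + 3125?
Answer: 133753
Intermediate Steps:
k(L) = 113*L²
k(-34) + 3125 = 113*(-34)² + 3125 = 113*1156 + 3125 = 130628 + 3125 = 133753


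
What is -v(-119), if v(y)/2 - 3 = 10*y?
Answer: 2374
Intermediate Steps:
v(y) = 6 + 20*y (v(y) = 6 + 2*(10*y) = 6 + 20*y)
-v(-119) = -(6 + 20*(-119)) = -(6 - 2380) = -1*(-2374) = 2374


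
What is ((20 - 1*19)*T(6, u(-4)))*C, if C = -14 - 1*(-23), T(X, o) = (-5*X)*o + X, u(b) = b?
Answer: 1134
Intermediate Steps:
T(X, o) = X - 5*X*o (T(X, o) = -5*X*o + X = X - 5*X*o)
C = 9 (C = -14 + 23 = 9)
((20 - 1*19)*T(6, u(-4)))*C = ((20 - 1*19)*(6*(1 - 5*(-4))))*9 = ((20 - 19)*(6*(1 + 20)))*9 = (1*(6*21))*9 = (1*126)*9 = 126*9 = 1134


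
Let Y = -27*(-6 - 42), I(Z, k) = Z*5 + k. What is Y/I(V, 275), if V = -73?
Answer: -72/5 ≈ -14.400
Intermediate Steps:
I(Z, k) = k + 5*Z (I(Z, k) = 5*Z + k = k + 5*Z)
Y = 1296 (Y = -27*(-48) = 1296)
Y/I(V, 275) = 1296/(275 + 5*(-73)) = 1296/(275 - 365) = 1296/(-90) = 1296*(-1/90) = -72/5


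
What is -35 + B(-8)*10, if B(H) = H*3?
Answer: -275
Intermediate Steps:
B(H) = 3*H
-35 + B(-8)*10 = -35 + (3*(-8))*10 = -35 - 24*10 = -35 - 240 = -275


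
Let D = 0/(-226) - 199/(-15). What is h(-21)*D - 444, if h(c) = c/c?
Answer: -6461/15 ≈ -430.73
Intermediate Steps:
D = 199/15 (D = 0*(-1/226) - 199*(-1/15) = 0 + 199/15 = 199/15 ≈ 13.267)
h(c) = 1
h(-21)*D - 444 = 1*(199/15) - 444 = 199/15 - 444 = -6461/15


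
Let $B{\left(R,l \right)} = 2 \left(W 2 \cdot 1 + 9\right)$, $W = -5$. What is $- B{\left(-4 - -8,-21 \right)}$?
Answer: $2$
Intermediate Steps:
$B{\left(R,l \right)} = -2$ ($B{\left(R,l \right)} = 2 \left(\left(-5\right) 2 \cdot 1 + 9\right) = 2 \left(\left(-10\right) 1 + 9\right) = 2 \left(-10 + 9\right) = 2 \left(-1\right) = -2$)
$- B{\left(-4 - -8,-21 \right)} = \left(-1\right) \left(-2\right) = 2$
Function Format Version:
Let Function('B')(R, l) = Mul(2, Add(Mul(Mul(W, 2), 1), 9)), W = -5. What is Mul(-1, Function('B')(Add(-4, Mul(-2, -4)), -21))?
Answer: 2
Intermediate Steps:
Function('B')(R, l) = -2 (Function('B')(R, l) = Mul(2, Add(Mul(Mul(-5, 2), 1), 9)) = Mul(2, Add(Mul(-10, 1), 9)) = Mul(2, Add(-10, 9)) = Mul(2, -1) = -2)
Mul(-1, Function('B')(Add(-4, Mul(-2, -4)), -21)) = Mul(-1, -2) = 2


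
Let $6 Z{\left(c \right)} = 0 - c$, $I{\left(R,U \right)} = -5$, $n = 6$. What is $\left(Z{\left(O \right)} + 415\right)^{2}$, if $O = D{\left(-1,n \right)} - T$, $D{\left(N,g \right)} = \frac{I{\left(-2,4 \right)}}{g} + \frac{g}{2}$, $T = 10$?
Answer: $\frac{224610169}{1296} \approx 1.7331 \cdot 10^{5}$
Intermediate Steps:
$D{\left(N,g \right)} = \frac{g}{2} - \frac{5}{g}$ ($D{\left(N,g \right)} = - \frac{5}{g} + \frac{g}{2} = \frac{g}{2} - \frac{5}{g}$)
$O = - \frac{47}{6}$ ($O = \left(\frac{1}{2} \cdot 6 - \frac{5}{6}\right) - 10 = \left(3 - \frac{5}{6}\right) - 10 = \frac{13}{6} - 10 = - \frac{47}{6} \approx -7.8333$)
$Z{\left(c \right)} = - \frac{c}{6}$ ($Z{\left(c \right)} = \frac{0 - c}{6} = \frac{\left(-1\right) c}{6} = - \frac{c}{6}$)
$\left(Z{\left(O \right)} + 415\right)^{2} = \left(\left(- \frac{1}{6}\right) \left(- \frac{47}{6}\right) + 415\right)^{2} = \left(\frac{47}{36} + 415\right)^{2} = \left(\frac{14987}{36}\right)^{2} = \frac{224610169}{1296}$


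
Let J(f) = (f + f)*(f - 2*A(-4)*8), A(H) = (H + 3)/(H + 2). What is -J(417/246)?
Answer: 71863/3362 ≈ 21.375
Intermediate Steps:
A(H) = (3 + H)/(2 + H)
J(f) = 2*f*(-8 + f) (J(f) = (f + f)*(f - 2*(3 - 4)/(2 - 4)*8) = (2*f)*(f - 2*(-1)/(-2)*8) = (2*f)*(f - (-1)*(-1)*8) = (2*f)*(f - 2*1/2*8) = (2*f)*(f - 1*8) = (2*f)*(f - 8) = (2*f)*(-8 + f) = 2*f*(-8 + f))
-J(417/246) = -2*417/246*(-8 + 417/246) = -2*417*(1/246)*(-8 + 417*(1/246)) = -2*139*(-8 + 139/82)/82 = -2*139*(-517)/(82*82) = -1*(-71863/3362) = 71863/3362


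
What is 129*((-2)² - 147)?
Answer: -18447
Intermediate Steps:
129*((-2)² - 147) = 129*(4 - 147) = 129*(-143) = -18447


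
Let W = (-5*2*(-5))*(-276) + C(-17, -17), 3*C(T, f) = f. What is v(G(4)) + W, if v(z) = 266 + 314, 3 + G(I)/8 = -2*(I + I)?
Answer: -39677/3 ≈ -13226.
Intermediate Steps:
C(T, f) = f/3
G(I) = -24 - 32*I (G(I) = -24 + 8*(-2*(I + I)) = -24 + 8*(-4*I) = -24 - 32*I)
W = -41417/3 (W = (-5*2*(-5))*(-276) + (1/3)*(-17) = -10*(-5)*(-276) - 17/3 = 50*(-276) - 17/3 = -13800 - 17/3 = -41417/3 ≈ -13806.)
v(z) = 580
v(G(4)) + W = 580 - 41417/3 = -39677/3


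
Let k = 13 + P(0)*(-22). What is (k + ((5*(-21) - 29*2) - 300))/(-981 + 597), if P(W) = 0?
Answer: 75/64 ≈ 1.1719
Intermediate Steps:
k = 13 (k = 13 + 0*(-22) = 13 + 0 = 13)
(k + ((5*(-21) - 29*2) - 300))/(-981 + 597) = (13 + ((5*(-21) - 29*2) - 300))/(-981 + 597) = (13 + ((-105 - 58) - 300))/(-384) = (13 + (-163 - 300))*(-1/384) = (13 - 463)*(-1/384) = -450*(-1/384) = 75/64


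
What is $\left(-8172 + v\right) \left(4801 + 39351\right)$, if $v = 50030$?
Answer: $1848114416$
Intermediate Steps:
$\left(-8172 + v\right) \left(4801 + 39351\right) = \left(-8172 + 50030\right) \left(4801 + 39351\right) = 41858 \cdot 44152 = 1848114416$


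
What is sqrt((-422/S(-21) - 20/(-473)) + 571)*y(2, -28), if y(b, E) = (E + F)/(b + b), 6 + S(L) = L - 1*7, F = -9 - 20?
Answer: -2793*sqrt(15712114)/32164 ≈ -344.21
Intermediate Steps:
F = -29
S(L) = -13 + L (S(L) = -6 + (L - 1*7) = -6 + (L - 7) = -6 + (-7 + L) = -13 + L)
y(b, E) = (-29 + E)/(2*b) (y(b, E) = (E - 29)/(b + b) = (-29 + E)/((2*b)) = (-29 + E)*(1/(2*b)) = (-29 + E)/(2*b))
sqrt((-422/S(-21) - 20/(-473)) + 571)*y(2, -28) = sqrt((-422/(-13 - 21) - 20/(-473)) + 571)*((1/2)*(-29 - 28)/2) = sqrt((-422/(-34) - 20*(-1/473)) + 571)*((1/2)*(1/2)*(-57)) = sqrt((-422*(-1/34) + 20/473) + 571)*(-57/4) = sqrt((211/17 + 20/473) + 571)*(-57/4) = sqrt(100143/8041 + 571)*(-57/4) = sqrt(4691554/8041)*(-57/4) = (49*sqrt(15712114)/8041)*(-57/4) = -2793*sqrt(15712114)/32164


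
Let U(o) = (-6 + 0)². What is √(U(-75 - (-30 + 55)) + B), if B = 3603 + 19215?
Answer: √22854 ≈ 151.18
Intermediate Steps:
U(o) = 36 (U(o) = (-6)² = 36)
B = 22818
√(U(-75 - (-30 + 55)) + B) = √(36 + 22818) = √22854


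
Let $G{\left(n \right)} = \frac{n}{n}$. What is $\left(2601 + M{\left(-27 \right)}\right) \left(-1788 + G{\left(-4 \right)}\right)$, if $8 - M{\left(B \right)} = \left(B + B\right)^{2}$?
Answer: $548609$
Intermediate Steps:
$G{\left(n \right)} = 1$
$M{\left(B \right)} = 8 - 4 B^{2}$ ($M{\left(B \right)} = 8 - \left(B + B\right)^{2} = 8 - \left(2 B\right)^{2} = 8 - 4 B^{2}$)
$\left(2601 + M{\left(-27 \right)}\right) \left(-1788 + G{\left(-4 \right)}\right) = \left(2601 + \left(8 - 4 \left(-27\right)^{2}\right)\right) \left(-1788 + 1\right) = \left(2601 + \left(8 - 2916\right)\right) \left(-1787\right) = \left(2601 - 2908\right) \left(-1787\right) = \left(-307\right) \left(-1787\right) = 548609$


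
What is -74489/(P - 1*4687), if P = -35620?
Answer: 74489/40307 ≈ 1.8480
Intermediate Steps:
-74489/(P - 1*4687) = -74489/(-35620 - 1*4687) = -74489/(-35620 - 4687) = -74489/(-40307) = -74489*(-1/40307) = 74489/40307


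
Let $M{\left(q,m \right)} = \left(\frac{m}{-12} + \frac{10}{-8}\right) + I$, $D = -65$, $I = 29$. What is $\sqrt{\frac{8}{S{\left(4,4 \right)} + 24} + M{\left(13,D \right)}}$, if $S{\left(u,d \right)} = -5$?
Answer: $\frac{\sqrt{436506}}{114} \approx 5.7955$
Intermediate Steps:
$M{\left(q,m \right)} = \frac{111}{4} - \frac{m}{12}$ ($M{\left(q,m \right)} = \left(\frac{m}{-12} + \frac{10}{-8}\right) + 29 = \left(m \left(- \frac{1}{12}\right) + 10 \left(- \frac{1}{8}\right)\right) + 29 = \left(- \frac{m}{12} - \frac{5}{4}\right) + 29 = \left(- \frac{5}{4} - \frac{m}{12}\right) + 29 = \frac{111}{4} - \frac{m}{12}$)
$\sqrt{\frac{8}{S{\left(4,4 \right)} + 24} + M{\left(13,D \right)}} = \sqrt{\frac{8}{-5 + 24} + \left(\frac{111}{4} - - \frac{65}{12}\right)} = \sqrt{\frac{8}{19} + \left(\frac{111}{4} + \frac{65}{12}\right)} = \sqrt{8 \cdot \frac{1}{19} + \frac{199}{6}} = \sqrt{\frac{8}{19} + \frac{199}{6}} = \sqrt{\frac{3829}{114}} = \frac{\sqrt{436506}}{114}$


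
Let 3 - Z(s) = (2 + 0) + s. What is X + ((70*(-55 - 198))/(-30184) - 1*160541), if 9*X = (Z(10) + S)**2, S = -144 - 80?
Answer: -272552645/1764 ≈ -1.5451e+5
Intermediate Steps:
S = -224
Z(s) = 1 - s (Z(s) = 3 - ((2 + 0) + s) = 3 - (2 + s) = 3 + (-2 - s) = 1 - s)
X = 54289/9 (X = ((1 - 1*10) - 224)**2/9 = ((1 - 10) - 224)**2/9 = (-9 - 224)**2/9 = (1/9)*(-233)**2 = (1/9)*54289 = 54289/9 ≈ 6032.1)
X + ((70*(-55 - 198))/(-30184) - 1*160541) = 54289/9 + ((70*(-55 - 198))/(-30184) - 1*160541) = 54289/9 + ((70*(-253))*(-1/30184) - 160541) = 54289/9 + (-17710*(-1/30184) - 160541) = 54289/9 + (115/196 - 160541) = 54289/9 - 31465921/196 = -272552645/1764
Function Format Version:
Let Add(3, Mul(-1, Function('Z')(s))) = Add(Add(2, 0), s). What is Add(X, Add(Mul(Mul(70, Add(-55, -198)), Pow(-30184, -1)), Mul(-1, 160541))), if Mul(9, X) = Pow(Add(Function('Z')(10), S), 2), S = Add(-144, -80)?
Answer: Rational(-272552645, 1764) ≈ -1.5451e+5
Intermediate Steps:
S = -224
Function('Z')(s) = Add(1, Mul(-1, s)) (Function('Z')(s) = Add(3, Mul(-1, Add(Add(2, 0), s))) = Add(3, Mul(-1, Add(2, s))) = Add(3, Add(-2, Mul(-1, s))) = Add(1, Mul(-1, s)))
X = Rational(54289, 9) (X = Mul(Rational(1, 9), Pow(Add(Add(1, Mul(-1, 10)), -224), 2)) = Mul(Rational(1, 9), Pow(Add(Add(1, -10), -224), 2)) = Mul(Rational(1, 9), Pow(Add(-9, -224), 2)) = Mul(Rational(1, 9), Pow(-233, 2)) = Mul(Rational(1, 9), 54289) = Rational(54289, 9) ≈ 6032.1)
Add(X, Add(Mul(Mul(70, Add(-55, -198)), Pow(-30184, -1)), Mul(-1, 160541))) = Add(Rational(54289, 9), Add(Mul(Mul(70, Add(-55, -198)), Pow(-30184, -1)), Mul(-1, 160541))) = Add(Rational(54289, 9), Add(Mul(Mul(70, -253), Rational(-1, 30184)), -160541)) = Add(Rational(54289, 9), Add(Mul(-17710, Rational(-1, 30184)), -160541)) = Add(Rational(54289, 9), Add(Rational(115, 196), -160541)) = Add(Rational(54289, 9), Rational(-31465921, 196)) = Rational(-272552645, 1764)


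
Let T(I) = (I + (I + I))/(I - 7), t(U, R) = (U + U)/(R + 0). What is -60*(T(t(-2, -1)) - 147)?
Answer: 9060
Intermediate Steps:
t(U, R) = 2*U/R (t(U, R) = (2*U)/R = 2*U/R)
T(I) = 3*I/(-7 + I) (T(I) = (I + 2*I)/(-7 + I) = (3*I)/(-7 + I) = 3*I/(-7 + I))
-60*(T(t(-2, -1)) - 147) = -60*(3*(2*(-2)/(-1))/(-7 + 2*(-2)/(-1)) - 147) = -60*(3*(2*(-2)*(-1))/(-7 + 2*(-2)*(-1)) - 147) = -60*(3*4/(-7 + 4) - 147) = -60*(3*4/(-3) - 147) = -60*(3*4*(-1/3) - 147) = -60*(-4 - 147) = -60*(-151) = 9060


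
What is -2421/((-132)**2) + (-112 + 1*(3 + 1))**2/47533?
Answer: 9795127/92023888 ≈ 0.10644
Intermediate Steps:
-2421/((-132)**2) + (-112 + 1*(3 + 1))**2/47533 = -2421/17424 + (-112 + 1*4)**2*(1/47533) = -2421*1/17424 + (-112 + 4)**2*(1/47533) = -269/1936 + (-108)**2*(1/47533) = -269/1936 + 11664*(1/47533) = -269/1936 + 11664/47533 = 9795127/92023888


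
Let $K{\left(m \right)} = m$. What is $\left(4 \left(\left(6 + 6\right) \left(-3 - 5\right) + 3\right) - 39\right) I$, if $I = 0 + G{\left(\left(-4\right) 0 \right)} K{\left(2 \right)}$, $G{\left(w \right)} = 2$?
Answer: $-1644$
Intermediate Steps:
$I = 4$ ($I = 0 + 2 \cdot 2 = 0 + 4 = 4$)
$\left(4 \left(\left(6 + 6\right) \left(-3 - 5\right) + 3\right) - 39\right) I = \left(4 \left(\left(6 + 6\right) \left(-3 - 5\right) + 3\right) - 39\right) 4 = \left(4 \left(12 \left(-8\right) + 3\right) - 39\right) 4 = \left(4 \left(-96 + 3\right) - 39\right) 4 = \left(4 \left(-93\right) - 39\right) 4 = \left(-372 - 39\right) 4 = \left(-411\right) 4 = -1644$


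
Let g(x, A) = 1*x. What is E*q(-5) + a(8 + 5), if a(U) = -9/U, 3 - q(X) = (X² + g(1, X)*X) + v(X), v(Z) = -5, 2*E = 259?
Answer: -20211/13 ≈ -1554.7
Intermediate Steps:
E = 259/2 (E = (½)*259 = 259/2 ≈ 129.50)
g(x, A) = x
q(X) = 8 - X - X² (q(X) = 3 - ((X² + 1*X) - 5) = 3 - ((X² + X) - 5) = 3 - ((X + X²) - 5) = 3 - (-5 + X + X²) = 3 + (5 - X - X²) = 8 - X - X²)
E*q(-5) + a(8 + 5) = 259*(8 - 1*(-5) - 1*(-5)²)/2 - 9/(8 + 5) = 259*(8 + 5 - 1*25)/2 - 9/13 = 259*(8 + 5 - 25)/2 - 9*1/13 = (259/2)*(-12) - 9/13 = -1554 - 9/13 = -20211/13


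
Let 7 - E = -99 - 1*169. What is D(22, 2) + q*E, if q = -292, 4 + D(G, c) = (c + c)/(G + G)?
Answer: -883343/11 ≈ -80304.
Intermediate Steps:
E = 275 (E = 7 - (-99 - 1*169) = 7 - (-99 - 169) = 7 - 1*(-268) = 7 + 268 = 275)
D(G, c) = -4 + c/G (D(G, c) = -4 + (c + c)/(G + G) = -4 + (2*c)/((2*G)) = -4 + (2*c)*(1/(2*G)) = -4 + c/G)
D(22, 2) + q*E = (-4 + 2/22) - 292*275 = (-4 + 2*(1/22)) - 80300 = (-4 + 1/11) - 80300 = -43/11 - 80300 = -883343/11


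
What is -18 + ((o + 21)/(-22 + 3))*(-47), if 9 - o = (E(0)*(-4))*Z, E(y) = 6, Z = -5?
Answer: -4572/19 ≈ -240.63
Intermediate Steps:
o = -111 (o = 9 - 6*(-4)*(-5) = 9 - (-24)*(-5) = 9 - 1*120 = 9 - 120 = -111)
-18 + ((o + 21)/(-22 + 3))*(-47) = -18 + ((-111 + 21)/(-22 + 3))*(-47) = -18 - 90/(-19)*(-47) = -18 - 90*(-1/19)*(-47) = -18 + (90/19)*(-47) = -18 - 4230/19 = -4572/19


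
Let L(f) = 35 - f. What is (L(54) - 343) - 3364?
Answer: -3726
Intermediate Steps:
(L(54) - 343) - 3364 = ((35 - 1*54) - 343) - 3364 = ((35 - 54) - 343) - 3364 = (-19 - 343) - 3364 = -362 - 3364 = -3726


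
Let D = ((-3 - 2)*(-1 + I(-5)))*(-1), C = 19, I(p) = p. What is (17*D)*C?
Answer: -9690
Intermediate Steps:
D = -30 (D = ((-3 - 2)*(-1 - 5))*(-1) = -5*(-6)*(-1) = 30*(-1) = -30)
(17*D)*C = (17*(-30))*19 = -510*19 = -9690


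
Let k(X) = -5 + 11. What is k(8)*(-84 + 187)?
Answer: 618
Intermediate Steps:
k(X) = 6
k(8)*(-84 + 187) = 6*(-84 + 187) = 6*103 = 618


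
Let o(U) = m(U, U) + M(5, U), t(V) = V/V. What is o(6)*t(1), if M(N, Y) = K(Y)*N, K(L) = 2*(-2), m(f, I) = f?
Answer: -14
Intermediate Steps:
t(V) = 1
K(L) = -4
M(N, Y) = -4*N
o(U) = -20 + U (o(U) = U - 4*5 = U - 20 = -20 + U)
o(6)*t(1) = (-20 + 6)*1 = -14*1 = -14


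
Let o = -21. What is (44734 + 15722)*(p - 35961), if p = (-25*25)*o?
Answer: -1380573216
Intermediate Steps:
p = 13125 (p = -25*25*(-21) = -625*(-21) = 13125)
(44734 + 15722)*(p - 35961) = (44734 + 15722)*(13125 - 35961) = 60456*(-22836) = -1380573216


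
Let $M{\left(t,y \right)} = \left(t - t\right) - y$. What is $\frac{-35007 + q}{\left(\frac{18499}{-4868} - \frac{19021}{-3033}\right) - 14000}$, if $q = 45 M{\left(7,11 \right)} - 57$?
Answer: $\frac{525015975996}{206668529239} \approx 2.5404$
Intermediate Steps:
$M{\left(t,y \right)} = - y$ ($M{\left(t,y \right)} = 0 - y = - y$)
$q = -552$ ($q = 45 \left(\left(-1\right) 11\right) - 57 = 45 \left(-11\right) - 57 = -495 - 57 = -552$)
$\frac{-35007 + q}{\left(\frac{18499}{-4868} - \frac{19021}{-3033}\right) - 14000} = \frac{-35007 - 552}{\left(\frac{18499}{-4868} - \frac{19021}{-3033}\right) - 14000} = - \frac{35559}{\left(18499 \left(- \frac{1}{4868}\right) - - \frac{19021}{3033}\right) - 14000} = - \frac{35559}{\left(- \frac{18499}{4868} + \frac{19021}{3033}\right) - 14000} = - \frac{35559}{\frac{36486761}{14764644} - 14000} = - \frac{35559}{- \frac{206668529239}{14764644}} = \left(-35559\right) \left(- \frac{14764644}{206668529239}\right) = \frac{525015975996}{206668529239}$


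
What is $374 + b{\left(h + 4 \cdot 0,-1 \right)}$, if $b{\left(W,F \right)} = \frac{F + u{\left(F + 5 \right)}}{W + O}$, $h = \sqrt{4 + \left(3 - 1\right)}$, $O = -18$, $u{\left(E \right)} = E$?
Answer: $\frac{19813}{53} - \frac{\sqrt{6}}{106} \approx 373.81$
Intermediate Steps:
$h = \sqrt{6}$ ($h = \sqrt{4 + 2} = \sqrt{6} \approx 2.4495$)
$b{\left(W,F \right)} = \frac{5 + 2 F}{-18 + W}$ ($b{\left(W,F \right)} = \frac{F + \left(F + 5\right)}{W - 18} = \frac{F + \left(5 + F\right)}{-18 + W} = \frac{5 + 2 F}{-18 + W}$)
$374 + b{\left(h + 4 \cdot 0,-1 \right)} = 374 + \frac{5 + 2 \left(-1\right)}{-18 + \left(\sqrt{6} + 4 \cdot 0\right)} = 374 + \frac{5 - 2}{-18 + \left(\sqrt{6} + 0\right)} = 374 + \frac{1}{-18 + \sqrt{6}} \cdot 3 = 374 + \frac{3}{-18 + \sqrt{6}}$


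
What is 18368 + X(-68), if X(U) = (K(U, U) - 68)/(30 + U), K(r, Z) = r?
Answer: 349060/19 ≈ 18372.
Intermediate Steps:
X(U) = (-68 + U)/(30 + U) (X(U) = (U - 68)/(30 + U) = (-68 + U)/(30 + U))
18368 + X(-68) = 18368 + (-68 - 68)/(30 - 68) = 18368 - 136/(-38) = 18368 - 1/38*(-136) = 18368 + 68/19 = 349060/19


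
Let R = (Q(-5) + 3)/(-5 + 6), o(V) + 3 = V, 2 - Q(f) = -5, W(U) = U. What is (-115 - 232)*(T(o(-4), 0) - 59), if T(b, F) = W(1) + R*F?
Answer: 20126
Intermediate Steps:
Q(f) = 7 (Q(f) = 2 - 1*(-5) = 2 + 5 = 7)
o(V) = -3 + V
R = 10 (R = (7 + 3)/(-5 + 6) = 10/1 = 10*1 = 10)
T(b, F) = 1 + 10*F
(-115 - 232)*(T(o(-4), 0) - 59) = (-115 - 232)*((1 + 10*0) - 59) = -347*((1 + 0) - 59) = -347*(1 - 59) = -347*(-58) = 20126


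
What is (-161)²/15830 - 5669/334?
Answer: -20270664/1321805 ≈ -15.336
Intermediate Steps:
(-161)²/15830 - 5669/334 = 25921*(1/15830) - 5669*1/334 = 25921/15830 - 5669/334 = -20270664/1321805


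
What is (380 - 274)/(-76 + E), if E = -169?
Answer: -106/245 ≈ -0.43265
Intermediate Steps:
(380 - 274)/(-76 + E) = (380 - 274)/(-76 - 169) = 106/(-245) = 106*(-1/245) = -106/245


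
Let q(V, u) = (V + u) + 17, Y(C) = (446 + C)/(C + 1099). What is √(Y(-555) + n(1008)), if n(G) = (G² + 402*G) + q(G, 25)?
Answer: √26307411974/136 ≈ 1192.6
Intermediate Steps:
Y(C) = (446 + C)/(1099 + C)
q(V, u) = 17 + V + u
n(G) = 42 + G² + 403*G (n(G) = (G² + 402*G) + (17 + G + 25) = (G² + 402*G) + (42 + G) = 42 + G² + 403*G)
√(Y(-555) + n(1008)) = √((446 - 555)/(1099 - 555) + (42 + 1008² + 403*1008)) = √(-109/544 + (42 + 1016064 + 406224)) = √((1/544)*(-109) + 1422330) = √(-109/544 + 1422330) = √(773747411/544) = √26307411974/136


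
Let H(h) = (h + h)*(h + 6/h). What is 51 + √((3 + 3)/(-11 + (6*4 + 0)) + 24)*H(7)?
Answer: 51 + 110*√4134/13 ≈ 595.04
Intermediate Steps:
H(h) = 2*h*(h + 6/h) (H(h) = (2*h)*(h + 6/h) = 2*h*(h + 6/h))
51 + √((3 + 3)/(-11 + (6*4 + 0)) + 24)*H(7) = 51 + √((3 + 3)/(-11 + (6*4 + 0)) + 24)*(12 + 2*7²) = 51 + √(6/(-11 + (24 + 0)) + 24)*(12 + 2*49) = 51 + √(6/(-11 + 24) + 24)*(12 + 98) = 51 + √(6/13 + 24)*110 = 51 + √(318/13)*110 = 51 + (√4134/13)*110 = 51 + 110*√4134/13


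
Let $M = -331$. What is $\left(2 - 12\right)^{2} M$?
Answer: $-33100$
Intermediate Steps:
$\left(2 - 12\right)^{2} M = \left(2 - 12\right)^{2} \left(-331\right) = \left(-10\right)^{2} \left(-331\right) = 100 \left(-331\right) = -33100$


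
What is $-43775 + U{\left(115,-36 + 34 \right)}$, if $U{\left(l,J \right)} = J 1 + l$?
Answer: $-43662$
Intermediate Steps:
$U{\left(l,J \right)} = J + l$
$-43775 + U{\left(115,-36 + 34 \right)} = -43775 + \left(\left(-36 + 34\right) + 115\right) = -43775 + \left(-2 + 115\right) = -43775 + 113 = -43662$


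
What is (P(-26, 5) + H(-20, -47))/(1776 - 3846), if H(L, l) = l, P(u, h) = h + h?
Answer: 37/2070 ≈ 0.017874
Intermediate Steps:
P(u, h) = 2*h
(P(-26, 5) + H(-20, -47))/(1776 - 3846) = (2*5 - 47)/(1776 - 3846) = (10 - 47)/(-2070) = -37*(-1/2070) = 37/2070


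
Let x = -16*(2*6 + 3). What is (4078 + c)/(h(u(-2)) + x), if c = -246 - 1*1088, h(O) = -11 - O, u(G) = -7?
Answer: -686/61 ≈ -11.246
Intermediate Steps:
c = -1334 (c = -246 - 1088 = -1334)
x = -240 (x = -16*(12 + 3) = -16*15 = -240)
(4078 + c)/(h(u(-2)) + x) = (4078 - 1334)/((-11 - 1*(-7)) - 240) = 2744/((-11 + 7) - 240) = 2744/(-4 - 240) = 2744/(-244) = 2744*(-1/244) = -686/61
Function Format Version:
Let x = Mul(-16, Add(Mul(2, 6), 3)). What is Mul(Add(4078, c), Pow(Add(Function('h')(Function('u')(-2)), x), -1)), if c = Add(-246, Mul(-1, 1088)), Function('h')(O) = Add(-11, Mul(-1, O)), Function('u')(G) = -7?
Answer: Rational(-686, 61) ≈ -11.246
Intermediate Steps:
c = -1334 (c = Add(-246, -1088) = -1334)
x = -240 (x = Mul(-16, Add(12, 3)) = Mul(-16, 15) = -240)
Mul(Add(4078, c), Pow(Add(Function('h')(Function('u')(-2)), x), -1)) = Mul(Add(4078, -1334), Pow(Add(Add(-11, Mul(-1, -7)), -240), -1)) = Mul(2744, Pow(Add(Add(-11, 7), -240), -1)) = Mul(2744, Pow(Add(-4, -240), -1)) = Mul(2744, Pow(-244, -1)) = Mul(2744, Rational(-1, 244)) = Rational(-686, 61)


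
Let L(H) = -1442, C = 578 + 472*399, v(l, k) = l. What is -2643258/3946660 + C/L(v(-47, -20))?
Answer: -187339832999/1422770930 ≈ -131.67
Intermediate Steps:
C = 188906 (C = 578 + 188328 = 188906)
-2643258/3946660 + C/L(v(-47, -20)) = -2643258/3946660 + 188906/(-1442) = -2643258*1/3946660 + 188906*(-1/1442) = -1321629/1973330 - 94453/721 = -187339832999/1422770930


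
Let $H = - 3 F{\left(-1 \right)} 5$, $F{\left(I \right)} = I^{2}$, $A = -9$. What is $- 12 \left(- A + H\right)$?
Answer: $72$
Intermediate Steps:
$H = -15$ ($H = - 3 \left(-1\right)^{2} \cdot 5 = \left(-3\right) 1 \cdot 5 = \left(-3\right) 5 = -15$)
$- 12 \left(- A + H\right) = - 12 \left(\left(-1\right) \left(-9\right) - 15\right) = - 12 \left(9 - 15\right) = \left(-12\right) \left(-6\right) = 72$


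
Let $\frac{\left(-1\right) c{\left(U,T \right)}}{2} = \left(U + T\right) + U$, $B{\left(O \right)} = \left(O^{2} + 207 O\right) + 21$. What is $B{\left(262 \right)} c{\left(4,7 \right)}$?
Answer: $-3686970$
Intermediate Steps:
$B{\left(O \right)} = 21 + O^{2} + 207 O$
$c{\left(U,T \right)} = - 4 U - 2 T$ ($c{\left(U,T \right)} = - 2 \left(\left(U + T\right) + U\right) = - 2 \left(\left(T + U\right) + U\right) = - 2 \left(T + 2 U\right) = - 4 U - 2 T$)
$B{\left(262 \right)} c{\left(4,7 \right)} = \left(21 + 262^{2} + 207 \cdot 262\right) \left(\left(-4\right) 4 - 14\right) = \left(21 + 68644 + 54234\right) \left(-16 - 14\right) = 122899 \left(-30\right) = -3686970$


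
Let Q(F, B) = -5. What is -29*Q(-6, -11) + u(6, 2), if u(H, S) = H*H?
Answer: 181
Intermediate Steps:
u(H, S) = H**2
-29*Q(-6, -11) + u(6, 2) = -29*(-5) + 6**2 = 145 + 36 = 181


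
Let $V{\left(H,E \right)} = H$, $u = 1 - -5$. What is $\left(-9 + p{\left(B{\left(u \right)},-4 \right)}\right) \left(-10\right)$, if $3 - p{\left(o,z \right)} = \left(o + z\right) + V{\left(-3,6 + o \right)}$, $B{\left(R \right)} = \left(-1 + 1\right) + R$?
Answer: $50$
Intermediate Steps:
$u = 6$ ($u = 1 + 5 = 6$)
$B{\left(R \right)} = R$ ($B{\left(R \right)} = 0 + R = R$)
$p{\left(o,z \right)} = 6 - o - z$ ($p{\left(o,z \right)} = 3 - \left(\left(o + z\right) - 3\right) = 3 - \left(-3 + o + z\right) = 6 - o - z$)
$\left(-9 + p{\left(B{\left(u \right)},-4 \right)}\right) \left(-10\right) = \left(-9 - -4\right) \left(-10\right) = \left(-9 + \left(6 - 6 + 4\right)\right) \left(-10\right) = \left(-9 + 4\right) \left(-10\right) = \left(-5\right) \left(-10\right) = 50$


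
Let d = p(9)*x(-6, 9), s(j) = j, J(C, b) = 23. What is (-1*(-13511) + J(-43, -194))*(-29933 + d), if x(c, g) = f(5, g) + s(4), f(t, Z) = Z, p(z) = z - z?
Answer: -405113222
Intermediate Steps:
p(z) = 0
x(c, g) = 4 + g (x(c, g) = g + 4 = 4 + g)
d = 0 (d = 0*(4 + 9) = 0*13 = 0)
(-1*(-13511) + J(-43, -194))*(-29933 + d) = (-1*(-13511) + 23)*(-29933 + 0) = (13511 + 23)*(-29933) = 13534*(-29933) = -405113222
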